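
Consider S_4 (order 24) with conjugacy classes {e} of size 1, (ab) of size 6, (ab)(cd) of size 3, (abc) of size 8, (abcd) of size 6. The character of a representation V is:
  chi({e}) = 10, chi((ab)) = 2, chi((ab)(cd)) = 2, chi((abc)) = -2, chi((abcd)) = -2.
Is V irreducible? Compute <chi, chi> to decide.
Not irreducible (reducible): <chi, chi> = 8 > 1.

Justification: <chi, chi> = (1/|G|) sum_C |C| * |chi(C)|^2 = (1/24)[1*|10|^2 + 6*|2|^2 + 3*|2|^2 + 8*|-2|^2 + 6*|-2|^2]
  = (1/24)[(100) + (24) + (12) + (32) + (24)] = 192/24 = 8.
A character is irreducible iff <chi, chi> = 1, so this representation is reducible.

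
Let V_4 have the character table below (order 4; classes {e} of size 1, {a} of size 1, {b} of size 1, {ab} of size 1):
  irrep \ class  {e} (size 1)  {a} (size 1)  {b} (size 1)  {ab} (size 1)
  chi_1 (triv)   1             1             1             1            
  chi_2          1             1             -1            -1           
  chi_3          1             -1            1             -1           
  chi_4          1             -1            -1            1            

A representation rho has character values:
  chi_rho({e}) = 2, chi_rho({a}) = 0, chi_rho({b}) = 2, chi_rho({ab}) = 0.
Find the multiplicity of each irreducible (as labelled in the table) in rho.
Multiplicities: chi_1: 1, chi_2: 0, chi_3: 1, chi_4: 0.

Use <chi_rho, chi> = (1/|G|) sum_C |C| * chi_rho(C) * conj(chi(C)) with |G| = 4 for each irreducible chi in the table:
  <chi_rho, chi_1> = (1/4)[1*(2)*conj(1) + 1*(0)*conj(1) + 1*(2)*conj(1) + 1*(0)*conj(1)]
      = (1/4)[(2) + (0) + (2) + (0)] = 4/4 = 1
  <chi_rho, chi_2> = (1/4)[1*(2)*conj(1) + 1*(0)*conj(1) + 1*(2)*conj(-1) + 1*(0)*conj(-1)]
      = (1/4)[(2) + (0) + (-2) + (0)] = 0/4 = 0
  <chi_rho, chi_3> = (1/4)[1*(2)*conj(1) + 1*(0)*conj(-1) + 1*(2)*conj(1) + 1*(0)*conj(-1)]
      = (1/4)[(2) + (0) + (2) + (0)] = 4/4 = 1
  <chi_rho, chi_4> = (1/4)[1*(2)*conj(1) + 1*(0)*conj(-1) + 1*(2)*conj(-1) + 1*(0)*conj(1)]
      = (1/4)[(2) + (0) + (-2) + (0)] = 0/4 = 0
Dimension check: dim(rho) = sum (mult * dim) = 1*1 + 0*1 + 1*1 + 0*1 = 2 = chi_rho(e) = 2.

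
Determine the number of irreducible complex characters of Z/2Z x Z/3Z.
6

Working: The number of irreducible complex representations of a finite group equals its number of conjugacy classes. Z/2Z x Z/3Z is abelian of order 6, so every element is its own conjugacy class: 6 classes, so Z/2Z x Z/3Z (order 6) has exactly 6 irreducible complex representations.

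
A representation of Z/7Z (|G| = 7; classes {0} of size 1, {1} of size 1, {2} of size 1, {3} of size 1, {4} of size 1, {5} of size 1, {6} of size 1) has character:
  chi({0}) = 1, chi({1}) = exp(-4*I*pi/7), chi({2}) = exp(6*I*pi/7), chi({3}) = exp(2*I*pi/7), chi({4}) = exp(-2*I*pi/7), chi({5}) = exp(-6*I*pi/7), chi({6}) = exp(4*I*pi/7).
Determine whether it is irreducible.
Irreducible: <chi, chi> = 1.

Argument: <chi, chi> = (1/|G|) sum_C |C| * |chi(C)|^2 = (1/7)[1*|1|^2 + 1*|exp(-4*I*pi/7)|^2 + 1*|exp(6*I*pi/7)|^2 + 1*|exp(2*I*pi/7)|^2 + 1*|exp(-2*I*pi/7)|^2 + 1*|exp(-6*I*pi/7)|^2 + 1*|exp(4*I*pi/7)|^2]
  = (1/7)[(1) + (1) + (1) + (1) + (1) + (1) + (1)] = 7/7 = 1.
(Exp terms are combined using exp(i*s)*conj(exp(i*t)) = exp(i*(s-t)), and sums of them are collapsed using the identity that for every m > 1 the m distinct m-th roots of unity sum to 0, e.g. 1 + exp(2*I*pi/3) + exp(-2*I*pi/3) = 0.)
A character is irreducible iff <chi, chi> = 1, so this representation is irreducible.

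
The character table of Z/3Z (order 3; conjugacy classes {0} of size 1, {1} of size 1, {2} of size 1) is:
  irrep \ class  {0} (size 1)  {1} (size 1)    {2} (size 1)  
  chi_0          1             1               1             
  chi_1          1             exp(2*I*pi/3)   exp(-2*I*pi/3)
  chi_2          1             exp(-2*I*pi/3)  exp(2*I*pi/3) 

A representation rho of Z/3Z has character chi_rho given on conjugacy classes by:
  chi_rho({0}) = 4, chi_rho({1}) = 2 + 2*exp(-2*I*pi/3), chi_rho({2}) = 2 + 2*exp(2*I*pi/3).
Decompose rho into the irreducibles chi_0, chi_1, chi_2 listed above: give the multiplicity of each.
Multiplicities: chi_0: 2, chi_1: 0, chi_2: 2.

Solution. Use <chi_rho, chi> = (1/|G|) sum_C |C| * chi_rho(C) * conj(chi(C)) with |G| = 3 for each irreducible chi in the table:
  <chi_rho, chi_0> = (1/3)[1*(4)*conj(1) + 1*(2 + 2*exp(-2*I*pi/3))*conj(1) + 1*(2 + 2*exp(2*I*pi/3))*conj(1)]
      = (1/3)[(4) + (2 + 2*exp(-2*I*pi/3)) + (2 + 2*exp(2*I*pi/3))] = 6/3 = 2
  <chi_rho, chi_1> = (1/3)[1*(4)*conj(1) + 1*(2 + 2*exp(-2*I*pi/3))*conj(exp(2*I*pi/3)) + 1*(2 + 2*exp(2*I*pi/3))*conj(exp(-2*I*pi/3))]
      = (1/3)[(4) + (-2) + (-2)] = 0/3 = 0
  <chi_rho, chi_2> = (1/3)[1*(4)*conj(1) + 1*(2 + 2*exp(-2*I*pi/3))*conj(exp(-2*I*pi/3)) + 1*(2 + 2*exp(2*I*pi/3))*conj(exp(2*I*pi/3))]
      = (1/3)[(4) + (2 + 2*exp(2*I*pi/3)) + (2 + 2*exp(-2*I*pi/3))] = 6/3 = 2
(Exp terms are combined using exp(i*s)*conj(exp(i*t)) = exp(i*(s-t)), and sums of them are collapsed using the identity that for every m > 1 the m distinct m-th roots of unity sum to 0, e.g. 1 + exp(2*I*pi/3) + exp(-2*I*pi/3) = 0.)
Dimension check: dim(rho) = sum (mult * dim) = 2*1 + 0*1 + 2*1 = 4 = chi_rho(e) = 4.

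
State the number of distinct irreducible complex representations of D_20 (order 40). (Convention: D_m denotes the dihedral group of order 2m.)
13

Explanation: The number of irreducible complex representations of a finite group equals its number of conjugacy classes. D_20 has 13 conjugacy classes (n/2 + 3 for n even), so D_20 (order 40) has exactly 13 irreducible complex representations.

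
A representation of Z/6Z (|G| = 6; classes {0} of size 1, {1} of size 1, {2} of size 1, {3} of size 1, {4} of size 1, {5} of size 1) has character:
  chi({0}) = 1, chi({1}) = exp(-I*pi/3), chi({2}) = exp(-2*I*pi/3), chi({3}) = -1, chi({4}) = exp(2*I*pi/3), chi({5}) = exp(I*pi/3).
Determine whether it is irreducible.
Irreducible: <chi, chi> = 1.

Working: <chi, chi> = (1/|G|) sum_C |C| * |chi(C)|^2 = (1/6)[1*|1|^2 + 1*|exp(-I*pi/3)|^2 + 1*|exp(-2*I*pi/3)|^2 + 1*|-1|^2 + 1*|exp(2*I*pi/3)|^2 + 1*|exp(I*pi/3)|^2]
  = (1/6)[(1) + (1) + (1) + (1) + (1) + (1)] = 6/6 = 1.
(Exp terms are combined using exp(i*s)*conj(exp(i*t)) = exp(i*(s-t)), and sums of them are collapsed using the identity that for every m > 1 the m distinct m-th roots of unity sum to 0, e.g. 1 + exp(2*I*pi/3) + exp(-2*I*pi/3) = 0.)
A character is irreducible iff <chi, chi> = 1, so this representation is irreducible.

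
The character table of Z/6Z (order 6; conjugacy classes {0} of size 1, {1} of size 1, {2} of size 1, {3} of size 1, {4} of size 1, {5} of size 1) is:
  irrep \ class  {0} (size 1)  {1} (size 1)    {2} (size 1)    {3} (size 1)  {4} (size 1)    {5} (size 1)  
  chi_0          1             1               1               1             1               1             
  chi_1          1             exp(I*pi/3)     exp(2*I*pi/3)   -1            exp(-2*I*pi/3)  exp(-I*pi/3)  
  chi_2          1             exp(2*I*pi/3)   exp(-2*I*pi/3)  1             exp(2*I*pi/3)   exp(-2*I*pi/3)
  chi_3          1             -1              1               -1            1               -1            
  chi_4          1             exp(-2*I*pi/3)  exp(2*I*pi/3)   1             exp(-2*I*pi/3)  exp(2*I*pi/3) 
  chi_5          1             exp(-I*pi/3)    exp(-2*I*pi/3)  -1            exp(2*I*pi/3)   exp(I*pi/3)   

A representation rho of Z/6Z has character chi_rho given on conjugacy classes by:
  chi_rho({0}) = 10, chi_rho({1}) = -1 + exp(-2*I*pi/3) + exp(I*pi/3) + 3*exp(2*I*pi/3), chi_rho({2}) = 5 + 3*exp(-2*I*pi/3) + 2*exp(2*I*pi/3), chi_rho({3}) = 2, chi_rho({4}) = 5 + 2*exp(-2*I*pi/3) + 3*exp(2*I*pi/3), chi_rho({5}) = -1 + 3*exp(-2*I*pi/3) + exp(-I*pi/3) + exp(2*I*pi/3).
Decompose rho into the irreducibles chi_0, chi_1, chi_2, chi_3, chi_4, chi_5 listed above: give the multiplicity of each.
Multiplicities: chi_0: 2, chi_1: 1, chi_2: 3, chi_3: 3, chi_4: 1, chi_5: 0.

Explanation: Use <chi_rho, chi> = (1/|G|) sum_C |C| * chi_rho(C) * conj(chi(C)) with |G| = 6 for each irreducible chi in the table:
  <chi_rho, chi_0> = (1/6)[1*(10)*conj(1) + 1*(-1 + exp(-2*I*pi/3) + exp(I*pi/3) + 3*exp(2*I*pi/3))*conj(1) + 1*(5 + 3*exp(-2*I*pi/3) + 2*exp(2*I*pi/3))*conj(1) + 1*(2)*conj(1) + 1*(5 + 2*exp(-2*I*pi/3) + 3*exp(2*I*pi/3))*conj(1) + 1*(-1 + 3*exp(-2*I*pi/3) + exp(-I*pi/3) + exp(2*I*pi/3))*conj(1)]
      = (1/6)[(10) + (-1 + exp(-2*I*pi/3) + exp(I*pi/3) + 3*exp(2*I*pi/3)) + (5 + 3*exp(-2*I*pi/3) + 2*exp(2*I*pi/3)) + (2) + (5 + 2*exp(-2*I*pi/3) + 3*exp(2*I*pi/3)) + (-1 + 3*exp(-2*I*pi/3) + exp(-I*pi/3) + exp(2*I*pi/3))] = 12/6 = 2
  <chi_rho, chi_1> = (1/6)[1*(10)*conj(1) + 1*(-1 + exp(-2*I*pi/3) + exp(I*pi/3) + 3*exp(2*I*pi/3))*conj(exp(I*pi/3)) + 1*(5 + 3*exp(-2*I*pi/3) + 2*exp(2*I*pi/3))*conj(exp(2*I*pi/3)) + 1*(2)*conj(-1) + 1*(5 + 2*exp(-2*I*pi/3) + 3*exp(2*I*pi/3))*conj(exp(-2*I*pi/3)) + 1*(-1 + 3*exp(-2*I*pi/3) + exp(-I*pi/3) + exp(2*I*pi/3))*conj(exp(-I*pi/3))]
      = (1/6)[(10) + (-exp(-I*pi/3) + 3*exp(I*pi/3)) + (2 + 5*exp(-2*I*pi/3) + 3*exp(2*I*pi/3)) + (-2) + (2 + 3*exp(-2*I*pi/3) + 5*exp(2*I*pi/3)) + (3*exp(-I*pi/3) - exp(I*pi/3))] = 6/6 = 1
  <chi_rho, chi_2> = (1/6)[1*(10)*conj(1) + 1*(-1 + exp(-2*I*pi/3) + exp(I*pi/3) + 3*exp(2*I*pi/3))*conj(exp(2*I*pi/3)) + 1*(5 + 3*exp(-2*I*pi/3) + 2*exp(2*I*pi/3))*conj(exp(-2*I*pi/3)) + 1*(2)*conj(1) + 1*(5 + 2*exp(-2*I*pi/3) + 3*exp(2*I*pi/3))*conj(exp(2*I*pi/3)) + 1*(-1 + 3*exp(-2*I*pi/3) + exp(-I*pi/3) + exp(2*I*pi/3))*conj(exp(-2*I*pi/3))]
      = (1/6)[(10) + (3 + exp(-I*pi/3) + exp(2*I*pi/3) - exp(-2*I*pi/3)) + (3 + 2*exp(-2*I*pi/3) + 5*exp(2*I*pi/3)) + (2) + (3 + 5*exp(-2*I*pi/3) + 2*exp(2*I*pi/3)) + (3 + exp(-2*I*pi/3) - exp(2*I*pi/3) + exp(I*pi/3))] = 18/6 = 3
  <chi_rho, chi_3> = (1/6)[1*(10)*conj(1) + 1*(-1 + exp(-2*I*pi/3) + exp(I*pi/3) + 3*exp(2*I*pi/3))*conj(-1) + 1*(5 + 3*exp(-2*I*pi/3) + 2*exp(2*I*pi/3))*conj(1) + 1*(2)*conj(-1) + 1*(5 + 2*exp(-2*I*pi/3) + 3*exp(2*I*pi/3))*conj(1) + 1*(-1 + 3*exp(-2*I*pi/3) + exp(-I*pi/3) + exp(2*I*pi/3))*conj(-1)]
      = (1/6)[(10) + (1 - 3*exp(2*I*pi/3) - exp(I*pi/3) - exp(-2*I*pi/3)) + (5 + 3*exp(-2*I*pi/3) + 2*exp(2*I*pi/3)) + (-2) + (5 + 2*exp(-2*I*pi/3) + 3*exp(2*I*pi/3)) + (1 - exp(2*I*pi/3) - exp(-I*pi/3) - 3*exp(-2*I*pi/3))] = 18/6 = 3
  <chi_rho, chi_4> = (1/6)[1*(10)*conj(1) + 1*(-1 + exp(-2*I*pi/3) + exp(I*pi/3) + 3*exp(2*I*pi/3))*conj(exp(-2*I*pi/3)) + 1*(5 + 3*exp(-2*I*pi/3) + 2*exp(2*I*pi/3))*conj(exp(2*I*pi/3)) + 1*(2)*conj(1) + 1*(5 + 2*exp(-2*I*pi/3) + 3*exp(2*I*pi/3))*conj(exp(-2*I*pi/3)) + 1*(-1 + 3*exp(-2*I*pi/3) + exp(-I*pi/3) + exp(2*I*pi/3))*conj(exp(2*I*pi/3))]
      = (1/6)[(10) + (3*exp(-2*I*pi/3) - exp(2*I*pi/3)) + (2 + 5*exp(-2*I*pi/3) + 3*exp(2*I*pi/3)) + (2) + (2 + 3*exp(-2*I*pi/3) + 5*exp(2*I*pi/3)) + (-exp(-2*I*pi/3) + 3*exp(2*I*pi/3))] = 6/6 = 1
  <chi_rho, chi_5> = (1/6)[1*(10)*conj(1) + 1*(-1 + exp(-2*I*pi/3) + exp(I*pi/3) + 3*exp(2*I*pi/3))*conj(exp(-I*pi/3)) + 1*(5 + 3*exp(-2*I*pi/3) + 2*exp(2*I*pi/3))*conj(exp(-2*I*pi/3)) + 1*(2)*conj(-1) + 1*(5 + 2*exp(-2*I*pi/3) + 3*exp(2*I*pi/3))*conj(exp(2*I*pi/3)) + 1*(-1 + 3*exp(-2*I*pi/3) + exp(-I*pi/3) + exp(2*I*pi/3))*conj(exp(I*pi/3))]
      = (1/6)[(10) + (-3 - exp(I*pi/3) + exp(-I*pi/3) + exp(2*I*pi/3)) + (3 + 2*exp(-2*I*pi/3) + 5*exp(2*I*pi/3)) + (-2) + (3 + 5*exp(-2*I*pi/3) + 2*exp(2*I*pi/3)) + (-3 + exp(-2*I*pi/3) - exp(-I*pi/3) + exp(I*pi/3))] = 0/6 = 0
(Exp terms are combined using exp(i*s)*conj(exp(i*t)) = exp(i*(s-t)), and sums of them are collapsed using the identity that for every m > 1 the m distinct m-th roots of unity sum to 0, e.g. 1 + exp(2*I*pi/3) + exp(-2*I*pi/3) = 0.)
Dimension check: dim(rho) = sum (mult * dim) = 2*1 + 1*1 + 3*1 + 3*1 + 1*1 + 0*1 = 10 = chi_rho(e) = 10.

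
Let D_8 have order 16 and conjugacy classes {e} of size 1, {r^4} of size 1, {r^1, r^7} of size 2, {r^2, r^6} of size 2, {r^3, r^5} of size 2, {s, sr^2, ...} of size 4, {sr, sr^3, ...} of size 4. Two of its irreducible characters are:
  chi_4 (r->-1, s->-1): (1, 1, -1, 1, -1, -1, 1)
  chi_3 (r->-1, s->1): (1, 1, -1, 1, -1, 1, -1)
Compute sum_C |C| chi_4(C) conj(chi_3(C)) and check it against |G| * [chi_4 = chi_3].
Sum = 0; so <chi_4, chi_3> = 0 (distinct irreducibles are orthogonal).

Explanation: Compute term by term over conjugacy classes (|C| * chi_4(C) * conj(chi_3(C))):
  1*(1)*conj(1) + 1*(1)*conj(1) + 2*(-1)*conj(-1) + 2*(1)*conj(1) + 2*(-1)*conj(-1) + 4*(-1)*conj(1) + 4*(1)*conj(-1)
  = (1) + (1) + (2) + (2) + (2) + (-4) + (-4)
  = 0.
Dividing by |G| = 16 gives 0/16 = 0, matching the row-orthogonality relation <chi_4, chi_3> = [chi_4 = chi_3].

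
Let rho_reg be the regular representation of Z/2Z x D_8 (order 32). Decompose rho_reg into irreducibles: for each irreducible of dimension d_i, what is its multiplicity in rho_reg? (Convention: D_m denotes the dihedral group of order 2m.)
Each irreducible V_i of dimension d_i appears with multiplicity d_i, i.e. rho_reg = (direct sum over all irreducibles V_i) d_i V_i. The irreducible dimensions for Z/2Z x D_8 are 1, 1, 1, 1, 1, 1, 1, 1, 2, 2, 2, 2, 2, 2: 8 irreducibles of dimension 1, each with multiplicity 1; 6 irreducibles of dimension 2, each with multiplicity 2. Total dimension 8*1*1 + 6*2*2 = 32 = |G|.

General theorem: in the regular representation of a finite group G, each irreducible appears with multiplicity equal to its dimension. Check: dim(rho_reg) = sum d_i^2 = 1 + 1 + 1 + 1 + 1 + 1 + 1 + 1 + 4 + 4 + 4 + 4 + 4 + 4 = 32 = |G|.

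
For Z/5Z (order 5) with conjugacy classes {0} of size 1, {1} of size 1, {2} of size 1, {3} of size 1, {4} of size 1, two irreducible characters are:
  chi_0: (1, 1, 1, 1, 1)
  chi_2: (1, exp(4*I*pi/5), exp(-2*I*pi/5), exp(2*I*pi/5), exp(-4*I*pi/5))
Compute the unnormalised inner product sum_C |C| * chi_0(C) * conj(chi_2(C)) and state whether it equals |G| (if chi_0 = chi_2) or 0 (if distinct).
Sum = 0; so <chi_0, chi_2> = 0 (distinct irreducibles are orthogonal).

Proof sketch: Compute term by term over conjugacy classes (|C| * chi_0(C) * conj(chi_2(C))):
  1*(1)*conj(1) + 1*(1)*conj(exp(4*I*pi/5)) + 1*(1)*conj(exp(-2*I*pi/5)) + 1*(1)*conj(exp(2*I*pi/5)) + 1*(1)*conj(exp(-4*I*pi/5))
  = (1) + (exp(-4*I*pi/5)) + (exp(2*I*pi/5)) + (exp(-2*I*pi/5)) + (exp(4*I*pi/5))
  = 0.
(Exp terms are combined using exp(i*s)*conj(exp(i*t)) = exp(i*(s-t)), and sums of them are collapsed using the identity that for every m > 1 the m distinct m-th roots of unity sum to 0, e.g. 1 + exp(2*I*pi/3) + exp(-2*I*pi/3) = 0.)
Dividing by |G| = 5 gives 0/5 = 0, matching the row-orthogonality relation <chi_0, chi_2> = [chi_0 = chi_2].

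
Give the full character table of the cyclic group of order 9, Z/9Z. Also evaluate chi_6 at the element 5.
Character table of Z/9Z (irreps indexed chi_0,...,chi_8 with chi_k(m) = zeta_9^(k*m), zeta_9 = exp(2*pi*i/9)):
  irrep \ class  {0} (size 1)  {1} (size 1)    {2} (size 1)    {3} (size 1)    {4} (size 1)    {5} (size 1)    {6} (size 1)    {7} (size 1)    {8} (size 1)  
  chi_0          1             1               1               1               1               1               1               1               1             
  chi_1          1             exp(2*I*pi/9)   exp(4*I*pi/9)   exp(2*I*pi/3)   exp(8*I*pi/9)   exp(-8*I*pi/9)  exp(-2*I*pi/3)  exp(-4*I*pi/9)  exp(-2*I*pi/9)
  chi_2          1             exp(4*I*pi/9)   exp(8*I*pi/9)   exp(-2*I*pi/3)  exp(-2*I*pi/9)  exp(2*I*pi/9)   exp(2*I*pi/3)   exp(-8*I*pi/9)  exp(-4*I*pi/9)
  chi_3          1             exp(2*I*pi/3)   exp(-2*I*pi/3)  1               exp(2*I*pi/3)   exp(-2*I*pi/3)  1               exp(2*I*pi/3)   exp(-2*I*pi/3)
  chi_4          1             exp(8*I*pi/9)   exp(-2*I*pi/9)  exp(2*I*pi/3)   exp(-4*I*pi/9)  exp(4*I*pi/9)   exp(-2*I*pi/3)  exp(2*I*pi/9)   exp(-8*I*pi/9)
  chi_5          1             exp(-8*I*pi/9)  exp(2*I*pi/9)   exp(-2*I*pi/3)  exp(4*I*pi/9)   exp(-4*I*pi/9)  exp(2*I*pi/3)   exp(-2*I*pi/9)  exp(8*I*pi/9) 
  chi_6          1             exp(-2*I*pi/3)  exp(2*I*pi/3)   1               exp(-2*I*pi/3)  exp(2*I*pi/3)   1               exp(-2*I*pi/3)  exp(2*I*pi/3) 
  chi_7          1             exp(-4*I*pi/9)  exp(-8*I*pi/9)  exp(2*I*pi/3)   exp(2*I*pi/9)   exp(-2*I*pi/9)  exp(-2*I*pi/3)  exp(8*I*pi/9)   exp(4*I*pi/9) 
  chi_8          1             exp(-2*I*pi/9)  exp(-4*I*pi/9)  exp(-2*I*pi/3)  exp(-8*I*pi/9)  exp(8*I*pi/9)   exp(2*I*pi/3)   exp(4*I*pi/9)   exp(2*I*pi/9) 

Spot check: chi_6(5) = zeta_9^(6*5) = zeta_9^30 = exp(2*I*pi/3).

Working: Z/9Z is abelian, so all 9 irreducible complex representations are 1-dimensional. They are given by chi_k(m) = zeta_9^(k*m) for k = 0,...,8. Row orthogonality: sum_m chi_k(m) conj(chi_l(m)) = 9 * [k = l].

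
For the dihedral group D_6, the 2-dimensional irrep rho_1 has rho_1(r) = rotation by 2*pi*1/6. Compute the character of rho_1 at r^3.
chi_{rho_1}(r^3) = 2*cos(2*pi*1*3/6) = -2

Justification: rho_1(r^3) is rotation by angle 2*pi*1*3/6, whose trace is 2*cos(2*pi*1*3/6) = -2.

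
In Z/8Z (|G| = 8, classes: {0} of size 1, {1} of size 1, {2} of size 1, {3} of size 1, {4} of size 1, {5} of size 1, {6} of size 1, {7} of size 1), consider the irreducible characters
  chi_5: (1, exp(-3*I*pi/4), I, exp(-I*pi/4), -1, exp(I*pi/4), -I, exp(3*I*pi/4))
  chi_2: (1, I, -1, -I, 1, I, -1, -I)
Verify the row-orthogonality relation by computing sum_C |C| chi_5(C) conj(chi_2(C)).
Sum = 0; so <chi_5, chi_2> = 0 (distinct irreducibles are orthogonal).

Explanation: Compute term by term over conjugacy classes (|C| * chi_5(C) * conj(chi_2(C))):
  1*(1)*conj(1) + 1*(exp(-3*I*pi/4))*conj(I) + 1*(I)*conj(-1) + 1*(exp(-I*pi/4))*conj(-I) + 1*(-1)*conj(1) + 1*(exp(I*pi/4))*conj(I) + 1*(-I)*conj(-1) + 1*(exp(3*I*pi/4))*conj(-I)
  = (1) + (-exp(-I*pi/4)) + (-I) + (exp(I*pi/4)) + (-1) + (-exp(3*I*pi/4)) + (I) + (exp(-3*I*pi/4))
  = 0.
(Exp terms are combined using exp(i*s)*conj(exp(i*t)) = exp(i*(s-t)), and sums of them are collapsed using the identity that for every m > 1 the m distinct m-th roots of unity sum to 0, e.g. 1 + exp(2*I*pi/3) + exp(-2*I*pi/3) = 0.)
Dividing by |G| = 8 gives 0/8 = 0, matching the row-orthogonality relation <chi_5, chi_2> = [chi_5 = chi_2].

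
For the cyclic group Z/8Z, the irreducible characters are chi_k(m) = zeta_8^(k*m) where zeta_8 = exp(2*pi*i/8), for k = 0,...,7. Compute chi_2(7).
chi_2(7) = zeta_8^14 = -I

chi_2(7) = zeta_8^(2*7) = zeta_8^14. Since zeta_8^8 = 1, this equals zeta_8^6 = exp(2*pi*i*6/8) = -I.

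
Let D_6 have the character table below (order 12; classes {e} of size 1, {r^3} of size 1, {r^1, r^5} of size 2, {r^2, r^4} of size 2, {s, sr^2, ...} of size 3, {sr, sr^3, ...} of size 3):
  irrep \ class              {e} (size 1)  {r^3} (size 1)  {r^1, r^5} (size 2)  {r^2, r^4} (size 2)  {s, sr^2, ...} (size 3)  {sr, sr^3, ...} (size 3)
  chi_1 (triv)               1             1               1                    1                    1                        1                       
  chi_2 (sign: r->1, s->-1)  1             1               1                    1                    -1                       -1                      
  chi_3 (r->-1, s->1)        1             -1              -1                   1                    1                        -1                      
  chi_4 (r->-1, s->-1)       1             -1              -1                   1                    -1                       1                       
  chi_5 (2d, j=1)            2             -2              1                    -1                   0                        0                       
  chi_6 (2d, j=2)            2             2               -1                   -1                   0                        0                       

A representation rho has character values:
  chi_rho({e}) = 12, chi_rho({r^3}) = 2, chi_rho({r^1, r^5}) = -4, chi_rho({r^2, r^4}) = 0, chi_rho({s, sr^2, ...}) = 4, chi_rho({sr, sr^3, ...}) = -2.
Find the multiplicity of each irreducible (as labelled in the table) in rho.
Multiplicities: chi_1: 1, chi_2: 0, chi_3: 3, chi_4: 0, chi_5: 1, chi_6: 3.

Working: Use <chi_rho, chi> = (1/|G|) sum_C |C| * chi_rho(C) * conj(chi(C)) with |G| = 12 for each irreducible chi in the table:
  <chi_rho, chi_1> = (1/12)[1*(12)*conj(1) + 1*(2)*conj(1) + 2*(-4)*conj(1) + 2*(0)*conj(1) + 3*(4)*conj(1) + 3*(-2)*conj(1)]
      = (1/12)[(12) + (2) + (-8) + (0) + (12) + (-6)] = 12/12 = 1
  <chi_rho, chi_2> = (1/12)[1*(12)*conj(1) + 1*(2)*conj(1) + 2*(-4)*conj(1) + 2*(0)*conj(1) + 3*(4)*conj(-1) + 3*(-2)*conj(-1)]
      = (1/12)[(12) + (2) + (-8) + (0) + (-12) + (6)] = 0/12 = 0
  <chi_rho, chi_3> = (1/12)[1*(12)*conj(1) + 1*(2)*conj(-1) + 2*(-4)*conj(-1) + 2*(0)*conj(1) + 3*(4)*conj(1) + 3*(-2)*conj(-1)]
      = (1/12)[(12) + (-2) + (8) + (0) + (12) + (6)] = 36/12 = 3
  <chi_rho, chi_4> = (1/12)[1*(12)*conj(1) + 1*(2)*conj(-1) + 2*(-4)*conj(-1) + 2*(0)*conj(1) + 3*(4)*conj(-1) + 3*(-2)*conj(1)]
      = (1/12)[(12) + (-2) + (8) + (0) + (-12) + (-6)] = 0/12 = 0
  <chi_rho, chi_5> = (1/12)[1*(12)*conj(2) + 1*(2)*conj(-2) + 2*(-4)*conj(1) + 2*(0)*conj(-1) + 3*(4)*conj(0) + 3*(-2)*conj(0)]
      = (1/12)[(24) + (-4) + (-8) + (0) + (0) + (0)] = 12/12 = 1
  <chi_rho, chi_6> = (1/12)[1*(12)*conj(2) + 1*(2)*conj(2) + 2*(-4)*conj(-1) + 2*(0)*conj(-1) + 3*(4)*conj(0) + 3*(-2)*conj(0)]
      = (1/12)[(24) + (4) + (8) + (0) + (0) + (0)] = 36/12 = 3
Dimension check: dim(rho) = sum (mult * dim) = 1*1 + 0*1 + 3*1 + 0*1 + 1*2 + 3*2 = 12 = chi_rho(e) = 12.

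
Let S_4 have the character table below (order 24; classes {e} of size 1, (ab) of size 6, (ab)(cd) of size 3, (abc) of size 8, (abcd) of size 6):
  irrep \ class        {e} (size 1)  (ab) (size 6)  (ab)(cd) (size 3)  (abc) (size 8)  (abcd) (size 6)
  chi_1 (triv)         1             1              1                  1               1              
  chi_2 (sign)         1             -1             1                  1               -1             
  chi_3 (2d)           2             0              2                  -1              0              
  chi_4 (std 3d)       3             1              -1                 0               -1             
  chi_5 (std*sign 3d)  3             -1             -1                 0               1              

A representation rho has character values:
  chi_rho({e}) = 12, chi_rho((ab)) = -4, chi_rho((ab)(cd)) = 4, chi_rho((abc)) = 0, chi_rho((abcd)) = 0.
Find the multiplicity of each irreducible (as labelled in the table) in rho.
Multiplicities: chi_1: 0, chi_2: 2, chi_3: 2, chi_4: 0, chi_5: 2.

Working: Use <chi_rho, chi> = (1/|G|) sum_C |C| * chi_rho(C) * conj(chi(C)) with |G| = 24 for each irreducible chi in the table:
  <chi_rho, chi_1> = (1/24)[1*(12)*conj(1) + 6*(-4)*conj(1) + 3*(4)*conj(1) + 8*(0)*conj(1) + 6*(0)*conj(1)]
      = (1/24)[(12) + (-24) + (12) + (0) + (0)] = 0/24 = 0
  <chi_rho, chi_2> = (1/24)[1*(12)*conj(1) + 6*(-4)*conj(-1) + 3*(4)*conj(1) + 8*(0)*conj(1) + 6*(0)*conj(-1)]
      = (1/24)[(12) + (24) + (12) + (0) + (0)] = 48/24 = 2
  <chi_rho, chi_3> = (1/24)[1*(12)*conj(2) + 6*(-4)*conj(0) + 3*(4)*conj(2) + 8*(0)*conj(-1) + 6*(0)*conj(0)]
      = (1/24)[(24) + (0) + (24) + (0) + (0)] = 48/24 = 2
  <chi_rho, chi_4> = (1/24)[1*(12)*conj(3) + 6*(-4)*conj(1) + 3*(4)*conj(-1) + 8*(0)*conj(0) + 6*(0)*conj(-1)]
      = (1/24)[(36) + (-24) + (-12) + (0) + (0)] = 0/24 = 0
  <chi_rho, chi_5> = (1/24)[1*(12)*conj(3) + 6*(-4)*conj(-1) + 3*(4)*conj(-1) + 8*(0)*conj(0) + 6*(0)*conj(1)]
      = (1/24)[(36) + (24) + (-12) + (0) + (0)] = 48/24 = 2
Dimension check: dim(rho) = sum (mult * dim) = 0*1 + 2*1 + 2*2 + 0*3 + 2*3 = 12 = chi_rho(e) = 12.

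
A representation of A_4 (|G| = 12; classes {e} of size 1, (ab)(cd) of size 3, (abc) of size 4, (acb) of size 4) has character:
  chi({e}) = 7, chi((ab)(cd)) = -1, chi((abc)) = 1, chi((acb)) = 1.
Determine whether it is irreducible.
Not irreducible (reducible): <chi, chi> = 5 > 1.

Explanation: <chi, chi> = (1/|G|) sum_C |C| * |chi(C)|^2 = (1/12)[1*|7|^2 + 3*|-1|^2 + 4*|1|^2 + 4*|1|^2]
  = (1/12)[(49) + (3) + (4) + (4)] = 60/12 = 5.
(Exp terms are combined using exp(i*s)*conj(exp(i*t)) = exp(i*(s-t)), and sums of them are collapsed using the identity that for every m > 1 the m distinct m-th roots of unity sum to 0, e.g. 1 + exp(2*I*pi/3) + exp(-2*I*pi/3) = 0.)
A character is irreducible iff <chi, chi> = 1, so this representation is reducible.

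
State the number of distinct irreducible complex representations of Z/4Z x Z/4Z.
16

Details: The number of irreducible complex representations of a finite group equals its number of conjugacy classes. Z/4Z x Z/4Z is abelian of order 16, so every element is its own conjugacy class: 16 classes, so Z/4Z x Z/4Z (order 16) has exactly 16 irreducible complex representations.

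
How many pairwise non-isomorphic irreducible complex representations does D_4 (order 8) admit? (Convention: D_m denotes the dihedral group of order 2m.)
5

Justification: The number of irreducible complex representations of a finite group equals its number of conjugacy classes. D_4 has 5 conjugacy classes (n/2 + 3 for n even), so D_4 (order 8) has exactly 5 irreducible complex representations.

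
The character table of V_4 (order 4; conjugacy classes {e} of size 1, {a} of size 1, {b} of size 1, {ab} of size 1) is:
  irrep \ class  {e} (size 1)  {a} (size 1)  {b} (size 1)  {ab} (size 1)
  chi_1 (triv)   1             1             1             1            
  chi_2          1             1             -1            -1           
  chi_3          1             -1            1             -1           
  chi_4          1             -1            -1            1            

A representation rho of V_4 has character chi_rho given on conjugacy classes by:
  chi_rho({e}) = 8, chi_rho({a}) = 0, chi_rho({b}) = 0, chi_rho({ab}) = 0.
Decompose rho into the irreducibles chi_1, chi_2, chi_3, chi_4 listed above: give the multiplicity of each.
Multiplicities: chi_1: 2, chi_2: 2, chi_3: 2, chi_4: 2.

Explanation: Use <chi_rho, chi> = (1/|G|) sum_C |C| * chi_rho(C) * conj(chi(C)) with |G| = 4 for each irreducible chi in the table:
  <chi_rho, chi_1> = (1/4)[1*(8)*conj(1) + 1*(0)*conj(1) + 1*(0)*conj(1) + 1*(0)*conj(1)]
      = (1/4)[(8) + (0) + (0) + (0)] = 8/4 = 2
  <chi_rho, chi_2> = (1/4)[1*(8)*conj(1) + 1*(0)*conj(1) + 1*(0)*conj(-1) + 1*(0)*conj(-1)]
      = (1/4)[(8) + (0) + (0) + (0)] = 8/4 = 2
  <chi_rho, chi_3> = (1/4)[1*(8)*conj(1) + 1*(0)*conj(-1) + 1*(0)*conj(1) + 1*(0)*conj(-1)]
      = (1/4)[(8) + (0) + (0) + (0)] = 8/4 = 2
  <chi_rho, chi_4> = (1/4)[1*(8)*conj(1) + 1*(0)*conj(-1) + 1*(0)*conj(-1) + 1*(0)*conj(1)]
      = (1/4)[(8) + (0) + (0) + (0)] = 8/4 = 2
Dimension check: dim(rho) = sum (mult * dim) = 2*1 + 2*1 + 2*1 + 2*1 = 8 = chi_rho(e) = 8.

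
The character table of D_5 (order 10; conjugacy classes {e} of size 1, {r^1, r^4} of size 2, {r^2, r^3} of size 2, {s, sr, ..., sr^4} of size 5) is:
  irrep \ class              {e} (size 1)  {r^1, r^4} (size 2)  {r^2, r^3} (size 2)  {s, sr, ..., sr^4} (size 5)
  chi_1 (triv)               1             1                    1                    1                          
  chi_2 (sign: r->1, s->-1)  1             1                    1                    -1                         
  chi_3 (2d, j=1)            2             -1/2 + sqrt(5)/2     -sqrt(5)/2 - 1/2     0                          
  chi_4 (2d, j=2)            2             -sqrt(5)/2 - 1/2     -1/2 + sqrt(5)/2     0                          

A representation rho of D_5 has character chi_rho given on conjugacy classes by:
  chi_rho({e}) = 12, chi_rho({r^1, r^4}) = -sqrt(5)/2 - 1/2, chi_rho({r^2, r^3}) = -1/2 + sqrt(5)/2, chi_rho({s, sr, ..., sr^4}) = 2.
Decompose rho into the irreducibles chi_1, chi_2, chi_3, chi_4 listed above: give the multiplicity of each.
Multiplicities: chi_1: 2, chi_2: 0, chi_3: 2, chi_4: 3.

Justification: Use <chi_rho, chi> = (1/|G|) sum_C |C| * chi_rho(C) * conj(chi(C)) with |G| = 10 for each irreducible chi in the table:
  <chi_rho, chi_1> = (1/10)[1*(12)*conj(1) + 2*(-sqrt(5)/2 - 1/2)*conj(1) + 2*(-1/2 + sqrt(5)/2)*conj(1) + 5*(2)*conj(1)]
      = (1/10)[(12) + (-sqrt(5) - 1) + (-1 + sqrt(5)) + (10)] = 20/10 = 2
  <chi_rho, chi_2> = (1/10)[1*(12)*conj(1) + 2*(-sqrt(5)/2 - 1/2)*conj(1) + 2*(-1/2 + sqrt(5)/2)*conj(1) + 5*(2)*conj(-1)]
      = (1/10)[(12) + (-sqrt(5) - 1) + (-1 + sqrt(5)) + (-10)] = 0/10 = 0
  <chi_rho, chi_3> = (1/10)[1*(12)*conj(2) + 2*(-sqrt(5)/2 - 1/2)*conj(-1/2 + sqrt(5)/2) + 2*(-1/2 + sqrt(5)/2)*conj(-sqrt(5)/2 - 1/2) + 5*(2)*conj(0)]
      = (1/10)[(24) + (-2) + (-2) + (0)] = 20/10 = 2
  <chi_rho, chi_4> = (1/10)[1*(12)*conj(2) + 2*(-sqrt(5)/2 - 1/2)*conj(-sqrt(5)/2 - 1/2) + 2*(-1/2 + sqrt(5)/2)*conj(-1/2 + sqrt(5)/2) + 5*(2)*conj(0)]
      = (1/10)[(24) + (sqrt(5) + 3) + (3 - sqrt(5)) + (0)] = 30/10 = 3
Dimension check: dim(rho) = sum (mult * dim) = 2*1 + 0*1 + 2*2 + 3*2 = 12 = chi_rho(e) = 12.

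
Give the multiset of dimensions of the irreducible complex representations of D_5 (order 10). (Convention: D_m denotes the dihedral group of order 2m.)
Dimensions: 1, 1, 2, 2

Details: There are 4 irreducibles (= number of conjugacy classes). Their dimensions d_i satisfy sum d_i^2 = |G| = 10: 1 + 1 + 4 + 4 = 10.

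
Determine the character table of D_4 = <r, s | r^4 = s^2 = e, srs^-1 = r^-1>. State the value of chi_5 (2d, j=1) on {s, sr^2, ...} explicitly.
Conjugacy classes: {e} of size 1, {r^2} of size 1, {r^1, r^3} of size 2, {s, sr^2, ...} of size 2, {sr, sr^3, ...} of size 2.
Character table:
  irrep \ class              {e} (size 1)  {r^2} (size 1)  {r^1, r^3} (size 2)  {s, sr^2, ...} (size 2)  {sr, sr^3, ...} (size 2)
  chi_1 (triv)               1             1               1                    1                        1                       
  chi_2 (sign: r->1, s->-1)  1             1               1                    -1                       -1                      
  chi_3 (r->-1, s->1)        1             1               -1                   1                        -1                      
  chi_4 (r->-1, s->-1)       1             1               -1                   -1                       1                       
  chi_5 (2d, j=1)            2             -2              0                    0                        0                       

Spot check: chi_5 (2d, j=1) on {s, sr^2, ...} = 0.

Working: D_4 has order 2*4 = 8 with 5 conjugacy classes, hence 5 irreducibles. Sum of squared dims 1 + 1 + 1 + 1 + 4 = 8 = |G|. Linear characters come from the abelianisation; the 2-dimensional irreps have character r^k -> 2*cos(2*pi*j*k/4), reflections -> 0.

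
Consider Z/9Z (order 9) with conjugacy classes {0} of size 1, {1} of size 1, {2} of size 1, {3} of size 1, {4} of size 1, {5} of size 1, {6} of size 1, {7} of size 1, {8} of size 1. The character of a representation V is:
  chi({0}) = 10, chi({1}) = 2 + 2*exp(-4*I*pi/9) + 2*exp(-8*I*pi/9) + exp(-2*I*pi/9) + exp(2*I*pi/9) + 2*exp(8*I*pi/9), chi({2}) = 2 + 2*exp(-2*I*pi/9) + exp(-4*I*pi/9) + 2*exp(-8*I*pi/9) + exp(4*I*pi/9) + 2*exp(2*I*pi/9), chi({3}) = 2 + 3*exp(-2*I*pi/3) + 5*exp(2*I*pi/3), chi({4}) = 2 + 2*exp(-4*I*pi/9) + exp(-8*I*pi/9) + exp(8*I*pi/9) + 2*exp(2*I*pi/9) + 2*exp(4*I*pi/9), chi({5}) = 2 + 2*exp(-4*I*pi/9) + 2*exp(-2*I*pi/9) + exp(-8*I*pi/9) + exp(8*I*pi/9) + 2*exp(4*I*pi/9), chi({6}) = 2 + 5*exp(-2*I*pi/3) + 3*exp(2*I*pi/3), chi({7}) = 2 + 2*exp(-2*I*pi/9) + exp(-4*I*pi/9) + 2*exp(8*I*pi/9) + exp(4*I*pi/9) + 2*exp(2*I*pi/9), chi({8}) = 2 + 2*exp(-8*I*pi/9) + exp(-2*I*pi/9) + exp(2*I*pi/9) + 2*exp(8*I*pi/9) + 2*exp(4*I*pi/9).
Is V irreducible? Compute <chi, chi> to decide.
Not irreducible (reducible): <chi, chi> = 18 > 1.

Working: <chi, chi> = (1/|G|) sum_C |C| * |chi(C)|^2 = (1/9)[1*|10|^2 + 1*|2 + 2*exp(-4*I*pi/9) + 2*exp(-8*I*pi/9) + exp(-2*I*pi/9) + exp(2*I*pi/9) + 2*exp(8*I*pi/9)|^2 + 1*|2 + 2*exp(-2*I*pi/9) + exp(-4*I*pi/9) + 2*exp(-8*I*pi/9) + exp(4*I*pi/9) + 2*exp(2*I*pi/9)|^2 + 1*|2 + 3*exp(-2*I*pi/3) + 5*exp(2*I*pi/3)|^2 + 1*|2 + 2*exp(-4*I*pi/9) + exp(-8*I*pi/9) + exp(8*I*pi/9) + 2*exp(2*I*pi/9) + 2*exp(4*I*pi/9)|^2 + 1*|2 + 2*exp(-4*I*pi/9) + 2*exp(-2*I*pi/9) + exp(-8*I*pi/9) + exp(8*I*pi/9) + 2*exp(4*I*pi/9)|^2 + 1*|2 + 5*exp(-2*I*pi/3) + 3*exp(2*I*pi/3)|^2 + 1*|2 + 2*exp(-2*I*pi/9) + exp(-4*I*pi/9) + 2*exp(8*I*pi/9) + exp(4*I*pi/9) + 2*exp(2*I*pi/9)|^2 + 1*|2 + 2*exp(-8*I*pi/9) + exp(-2*I*pi/9) + exp(2*I*pi/9) + 2*exp(8*I*pi/9) + 2*exp(4*I*pi/9)|^2]
  = (1/9)[(100) + (18 + 9*exp(-4*I*pi/9) + 10*exp(-2*I*pi/3) + 10*exp(-2*I*pi/9) + 12*exp(-8*I*pi/9) + 12*exp(8*I*pi/9) + 10*exp(2*I*pi/9) + 10*exp(2*I*pi/3) + 9*exp(4*I*pi/9)) + (18 + 10*exp(-4*I*pi/9) + 10*exp(-2*I*pi/3) + 12*exp(-2*I*pi/9) + 9*exp(-8*I*pi/9) + 9*exp(8*I*pi/9) + 12*exp(2*I*pi/9) + 10*exp(2*I*pi/3) + 10*exp(4*I*pi/9)) + (7) + (18 + 12*exp(-4*I*pi/9) + 10*exp(-2*I*pi/3) + 9*exp(-2*I*pi/9) + 10*exp(-8*I*pi/9) + 10*exp(8*I*pi/9) + 9*exp(2*I*pi/9) + 10*exp(2*I*pi/3) + 12*exp(4*I*pi/9)) + (18 + 12*exp(-4*I*pi/9) + 10*exp(-2*I*pi/3) + 9*exp(-2*I*pi/9) + 10*exp(-8*I*pi/9) + 10*exp(8*I*pi/9) + 9*exp(2*I*pi/9) + 10*exp(2*I*pi/3) + 12*exp(4*I*pi/9)) + (7) + (18 + 10*exp(-4*I*pi/9) + 10*exp(-2*I*pi/3) + 12*exp(-2*I*pi/9) + 9*exp(-8*I*pi/9) + 9*exp(8*I*pi/9) + 12*exp(2*I*pi/9) + 10*exp(2*I*pi/3) + 10*exp(4*I*pi/9)) + (18 + 9*exp(-4*I*pi/9) + 10*exp(-2*I*pi/3) + 10*exp(-2*I*pi/9) + 12*exp(-8*I*pi/9) + 12*exp(8*I*pi/9) + 10*exp(2*I*pi/9) + 10*exp(2*I*pi/3) + 9*exp(4*I*pi/9))] = 162/9 = 18.
(Exp terms are combined using exp(i*s)*conj(exp(i*t)) = exp(i*(s-t)), and sums of them are collapsed using the identity that for every m > 1 the m distinct m-th roots of unity sum to 0, e.g. 1 + exp(2*I*pi/3) + exp(-2*I*pi/3) = 0.)
A character is irreducible iff <chi, chi> = 1, so this representation is reducible.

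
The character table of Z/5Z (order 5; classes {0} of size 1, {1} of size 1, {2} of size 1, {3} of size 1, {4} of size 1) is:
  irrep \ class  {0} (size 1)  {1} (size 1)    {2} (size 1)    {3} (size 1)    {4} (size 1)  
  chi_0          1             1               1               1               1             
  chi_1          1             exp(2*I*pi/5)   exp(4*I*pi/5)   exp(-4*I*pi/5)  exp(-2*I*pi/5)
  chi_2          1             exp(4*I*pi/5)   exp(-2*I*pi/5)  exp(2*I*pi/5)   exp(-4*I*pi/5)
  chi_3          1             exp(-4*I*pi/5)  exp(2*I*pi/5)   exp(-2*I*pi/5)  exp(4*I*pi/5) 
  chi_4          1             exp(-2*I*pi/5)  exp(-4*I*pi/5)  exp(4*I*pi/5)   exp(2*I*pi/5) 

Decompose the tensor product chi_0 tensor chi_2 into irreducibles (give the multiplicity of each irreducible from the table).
chi_0 tensor chi_2 = chi_2 (all other irreducibles have multiplicity 0).

Solution. The character of a tensor product is the pointwise product (chi_0 * chi_2)(C) = chi_0(C) * chi_2(C):
  {0}: (1)*(1), {1}: (1)*(exp(4*I*pi/5)), {2}: (1)*(exp(-2*I*pi/5)), {3}: (1)*(exp(2*I*pi/5)), {4}: (1)*(exp(-4*I*pi/5))
so (chi_0 * chi_2) takes values
  {0} -> 1, {1} -> exp(4*I*pi/5), {2} -> exp(-2*I*pi/5), {3} -> exp(2*I*pi/5), {4} -> exp(-4*I*pi/5).
Now take the inner product of this character with each irreducible chi from the table, <chi_0*chi_2, chi> = (1/5) sum_C |C| (chi_0*chi_2)(C) conj(chi(C)):
  <chi_0*chi_2, chi_0> = (1/5)[1*(1)*conj(1) + 1*(exp(4*I*pi/5))*conj(1) + 1*(exp(-2*I*pi/5))*conj(1) + 1*(exp(2*I*pi/5))*conj(1) + 1*(exp(-4*I*pi/5))*conj(1)]
      = (1/5)[(1) + (exp(4*I*pi/5)) + (exp(-2*I*pi/5)) + (exp(2*I*pi/5)) + (exp(-4*I*pi/5))] = 0/5 = 0
  <chi_0*chi_2, chi_1> = (1/5)[1*(1)*conj(1) + 1*(exp(4*I*pi/5))*conj(exp(2*I*pi/5)) + 1*(exp(-2*I*pi/5))*conj(exp(4*I*pi/5)) + 1*(exp(2*I*pi/5))*conj(exp(-4*I*pi/5)) + 1*(exp(-4*I*pi/5))*conj(exp(-2*I*pi/5))]
      = (1/5)[(1) + (exp(2*I*pi/5)) + (exp(4*I*pi/5)) + (exp(-4*I*pi/5)) + (exp(-2*I*pi/5))] = 0/5 = 0
  <chi_0*chi_2, chi_2> = (1/5)[1*(1)*conj(1) + 1*(exp(4*I*pi/5))*conj(exp(4*I*pi/5)) + 1*(exp(-2*I*pi/5))*conj(exp(-2*I*pi/5)) + 1*(exp(2*I*pi/5))*conj(exp(2*I*pi/5)) + 1*(exp(-4*I*pi/5))*conj(exp(-4*I*pi/5))]
      = (1/5)[(1) + (1) + (1) + (1) + (1)] = 5/5 = 1
  <chi_0*chi_2, chi_3> = (1/5)[1*(1)*conj(1) + 1*(exp(4*I*pi/5))*conj(exp(-4*I*pi/5)) + 1*(exp(-2*I*pi/5))*conj(exp(2*I*pi/5)) + 1*(exp(2*I*pi/5))*conj(exp(-2*I*pi/5)) + 1*(exp(-4*I*pi/5))*conj(exp(4*I*pi/5))]
      = (1/5)[(1) + (exp(-2*I*pi/5)) + (exp(-4*I*pi/5)) + (exp(4*I*pi/5)) + (exp(2*I*pi/5))] = 0/5 = 0
  <chi_0*chi_2, chi_4> = (1/5)[1*(1)*conj(1) + 1*(exp(4*I*pi/5))*conj(exp(-2*I*pi/5)) + 1*(exp(-2*I*pi/5))*conj(exp(-4*I*pi/5)) + 1*(exp(2*I*pi/5))*conj(exp(4*I*pi/5)) + 1*(exp(-4*I*pi/5))*conj(exp(2*I*pi/5))]
      = (1/5)[(1) + (exp(-4*I*pi/5)) + (exp(2*I*pi/5)) + (exp(-2*I*pi/5)) + (exp(4*I*pi/5))] = 0/5 = 0
(Exp terms are combined using exp(i*s)*conj(exp(i*t)) = exp(i*(s-t)), and sums of them are collapsed using the identity that for every m > 1 the m distinct m-th roots of unity sum to 0, e.g. 1 + exp(2*I*pi/3) + exp(-2*I*pi/3) = 0.)
Hence the multiplicities are chi_2: 1. Dimension check: dim(chi_0)*dim(chi_2) = 1*1 = 1 and sum (mult * dim) = 1*1 = 1.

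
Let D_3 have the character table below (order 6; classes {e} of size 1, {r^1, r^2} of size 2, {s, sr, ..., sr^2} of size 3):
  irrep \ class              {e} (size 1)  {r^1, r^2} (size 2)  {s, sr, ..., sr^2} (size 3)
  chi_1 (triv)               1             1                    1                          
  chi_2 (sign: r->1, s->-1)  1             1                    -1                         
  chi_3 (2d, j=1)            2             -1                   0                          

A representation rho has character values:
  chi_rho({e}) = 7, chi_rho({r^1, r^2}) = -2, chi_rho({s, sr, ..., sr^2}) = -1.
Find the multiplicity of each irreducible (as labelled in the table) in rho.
Multiplicities: chi_1: 0, chi_2: 1, chi_3: 3.

Argument: Use <chi_rho, chi> = (1/|G|) sum_C |C| * chi_rho(C) * conj(chi(C)) with |G| = 6 for each irreducible chi in the table:
  <chi_rho, chi_1> = (1/6)[1*(7)*conj(1) + 2*(-2)*conj(1) + 3*(-1)*conj(1)]
      = (1/6)[(7) + (-4) + (-3)] = 0/6 = 0
  <chi_rho, chi_2> = (1/6)[1*(7)*conj(1) + 2*(-2)*conj(1) + 3*(-1)*conj(-1)]
      = (1/6)[(7) + (-4) + (3)] = 6/6 = 1
  <chi_rho, chi_3> = (1/6)[1*(7)*conj(2) + 2*(-2)*conj(-1) + 3*(-1)*conj(0)]
      = (1/6)[(14) + (4) + (0)] = 18/6 = 3
Dimension check: dim(rho) = sum (mult * dim) = 0*1 + 1*1 + 3*2 = 7 = chi_rho(e) = 7.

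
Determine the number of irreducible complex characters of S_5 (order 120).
7

The number of irreducible complex representations of a finite group equals its number of conjugacy classes. Conjugacy classes in S_5 correspond to cycle types, i.e. partitions of 5; there are p(5) = 7 of them, so S_5 (order 120) has exactly 7 irreducible complex representations.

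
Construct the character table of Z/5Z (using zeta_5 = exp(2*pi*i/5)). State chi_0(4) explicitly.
Character table of Z/5Z (irreps indexed chi_0,...,chi_4 with chi_k(m) = zeta_5^(k*m), zeta_5 = exp(2*pi*i/5)):
  irrep \ class  {0} (size 1)  {1} (size 1)    {2} (size 1)    {3} (size 1)    {4} (size 1)  
  chi_0          1             1               1               1               1             
  chi_1          1             exp(2*I*pi/5)   exp(4*I*pi/5)   exp(-4*I*pi/5)  exp(-2*I*pi/5)
  chi_2          1             exp(4*I*pi/5)   exp(-2*I*pi/5)  exp(2*I*pi/5)   exp(-4*I*pi/5)
  chi_3          1             exp(-4*I*pi/5)  exp(2*I*pi/5)   exp(-2*I*pi/5)  exp(4*I*pi/5) 
  chi_4          1             exp(-2*I*pi/5)  exp(-4*I*pi/5)  exp(4*I*pi/5)   exp(2*I*pi/5) 

Spot check: chi_0(4) = zeta_5^(0*4) = zeta_5^0 = 1.

Justification: Z/5Z is abelian, so all 5 irreducible complex representations are 1-dimensional. They are given by chi_k(m) = zeta_5^(k*m) for k = 0,...,4. Row orthogonality: sum_m chi_k(m) conj(chi_l(m)) = 5 * [k = l].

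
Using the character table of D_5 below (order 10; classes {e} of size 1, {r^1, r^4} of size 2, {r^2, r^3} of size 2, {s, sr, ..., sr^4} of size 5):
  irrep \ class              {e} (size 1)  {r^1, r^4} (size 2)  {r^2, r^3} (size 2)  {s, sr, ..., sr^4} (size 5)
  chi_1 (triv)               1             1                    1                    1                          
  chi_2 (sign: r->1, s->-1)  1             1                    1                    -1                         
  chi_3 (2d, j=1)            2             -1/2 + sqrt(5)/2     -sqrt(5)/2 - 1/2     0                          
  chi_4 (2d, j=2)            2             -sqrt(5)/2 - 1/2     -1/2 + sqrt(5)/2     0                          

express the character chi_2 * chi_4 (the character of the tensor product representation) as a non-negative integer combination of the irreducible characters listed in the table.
chi_2 tensor chi_4 = chi_4 (all other irreducibles have multiplicity 0).

Working: The character of a tensor product is the pointwise product (chi_2 * chi_4)(C) = chi_2(C) * chi_4(C):
  {e}: (1)*(2), {r^1, r^4}: (1)*(-sqrt(5)/2 - 1/2), {r^2, r^3}: (1)*(-1/2 + sqrt(5)/2), {s, sr, ..., sr^4}: (-1)*(0)
so (chi_2 * chi_4) takes values
  {e} -> 2, {r^1, r^4} -> -sqrt(5)/2 - 1/2, {r^2, r^3} -> -1/2 + sqrt(5)/2, {s, sr, ..., sr^4} -> 0.
Now take the inner product of this character with each irreducible chi from the table, <chi_2*chi_4, chi> = (1/10) sum_C |C| (chi_2*chi_4)(C) conj(chi(C)):
  <chi_2*chi_4, chi_1> = (1/10)[1*(2)*conj(1) + 2*(-sqrt(5)/2 - 1/2)*conj(1) + 2*(-1/2 + sqrt(5)/2)*conj(1) + 5*(0)*conj(1)]
      = (1/10)[(2) + (-sqrt(5) - 1) + (-1 + sqrt(5)) + (0)] = 0/10 = 0
  <chi_2*chi_4, chi_2> = (1/10)[1*(2)*conj(1) + 2*(-sqrt(5)/2 - 1/2)*conj(1) + 2*(-1/2 + sqrt(5)/2)*conj(1) + 5*(0)*conj(-1)]
      = (1/10)[(2) + (-sqrt(5) - 1) + (-1 + sqrt(5)) + (0)] = 0/10 = 0
  <chi_2*chi_4, chi_3> = (1/10)[1*(2)*conj(2) + 2*(-sqrt(5)/2 - 1/2)*conj(-1/2 + sqrt(5)/2) + 2*(-1/2 + sqrt(5)/2)*conj(-sqrt(5)/2 - 1/2) + 5*(0)*conj(0)]
      = (1/10)[(4) + (-2) + (-2) + (0)] = 0/10 = 0
  <chi_2*chi_4, chi_4> = (1/10)[1*(2)*conj(2) + 2*(-sqrt(5)/2 - 1/2)*conj(-sqrt(5)/2 - 1/2) + 2*(-1/2 + sqrt(5)/2)*conj(-1/2 + sqrt(5)/2) + 5*(0)*conj(0)]
      = (1/10)[(4) + (sqrt(5) + 3) + (3 - sqrt(5)) + (0)] = 10/10 = 1
Hence the multiplicities are chi_4: 1. Dimension check: dim(chi_2)*dim(chi_4) = 1*2 = 2 and sum (mult * dim) = 1*2 = 2.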